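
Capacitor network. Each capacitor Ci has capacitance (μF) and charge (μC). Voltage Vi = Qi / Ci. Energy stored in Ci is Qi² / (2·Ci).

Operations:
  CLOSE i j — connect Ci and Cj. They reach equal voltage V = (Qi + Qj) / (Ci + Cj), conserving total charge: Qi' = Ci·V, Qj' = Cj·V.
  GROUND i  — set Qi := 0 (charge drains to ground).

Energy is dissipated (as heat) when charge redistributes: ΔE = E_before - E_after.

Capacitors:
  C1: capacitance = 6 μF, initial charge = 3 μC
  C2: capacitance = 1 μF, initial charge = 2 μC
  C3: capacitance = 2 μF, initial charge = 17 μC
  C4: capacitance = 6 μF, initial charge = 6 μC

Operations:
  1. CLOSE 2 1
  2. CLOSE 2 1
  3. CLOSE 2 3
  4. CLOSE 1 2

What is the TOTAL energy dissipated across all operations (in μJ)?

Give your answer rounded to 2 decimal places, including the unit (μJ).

Answer: 32.72 μJ

Derivation:
Initial: C1(6μF, Q=3μC, V=0.50V), C2(1μF, Q=2μC, V=2.00V), C3(2μF, Q=17μC, V=8.50V), C4(6μF, Q=6μC, V=1.00V)
Op 1: CLOSE 2-1: Q_total=5.00, C_total=7.00, V=0.71; Q2=0.71, Q1=4.29; dissipated=0.964
Op 2: CLOSE 2-1: Q_total=5.00, C_total=7.00, V=0.71; Q2=0.71, Q1=4.29; dissipated=0.000
Op 3: CLOSE 2-3: Q_total=17.71, C_total=3.00, V=5.90; Q2=5.90, Q3=11.81; dissipated=20.206
Op 4: CLOSE 1-2: Q_total=10.19, C_total=7.00, V=1.46; Q1=8.73, Q2=1.46; dissipated=11.546
Total dissipated: 32.716 μJ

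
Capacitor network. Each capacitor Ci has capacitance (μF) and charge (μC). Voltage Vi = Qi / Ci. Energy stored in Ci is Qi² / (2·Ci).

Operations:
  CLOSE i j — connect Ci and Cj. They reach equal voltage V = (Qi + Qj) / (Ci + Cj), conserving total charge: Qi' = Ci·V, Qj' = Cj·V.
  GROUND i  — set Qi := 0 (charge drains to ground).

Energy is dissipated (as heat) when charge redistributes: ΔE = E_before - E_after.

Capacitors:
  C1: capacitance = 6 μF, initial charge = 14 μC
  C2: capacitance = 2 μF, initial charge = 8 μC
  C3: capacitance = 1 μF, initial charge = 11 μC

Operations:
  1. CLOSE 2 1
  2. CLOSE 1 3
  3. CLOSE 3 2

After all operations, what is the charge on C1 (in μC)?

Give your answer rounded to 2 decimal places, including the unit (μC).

Answer: 23.57 μC

Derivation:
Initial: C1(6μF, Q=14μC, V=2.33V), C2(2μF, Q=8μC, V=4.00V), C3(1μF, Q=11μC, V=11.00V)
Op 1: CLOSE 2-1: Q_total=22.00, C_total=8.00, V=2.75; Q2=5.50, Q1=16.50; dissipated=2.083
Op 2: CLOSE 1-3: Q_total=27.50, C_total=7.00, V=3.93; Q1=23.57, Q3=3.93; dissipated=29.170
Op 3: CLOSE 3-2: Q_total=9.43, C_total=3.00, V=3.14; Q3=3.14, Q2=6.29; dissipated=0.463
Final charges: Q1=23.57, Q2=6.29, Q3=3.14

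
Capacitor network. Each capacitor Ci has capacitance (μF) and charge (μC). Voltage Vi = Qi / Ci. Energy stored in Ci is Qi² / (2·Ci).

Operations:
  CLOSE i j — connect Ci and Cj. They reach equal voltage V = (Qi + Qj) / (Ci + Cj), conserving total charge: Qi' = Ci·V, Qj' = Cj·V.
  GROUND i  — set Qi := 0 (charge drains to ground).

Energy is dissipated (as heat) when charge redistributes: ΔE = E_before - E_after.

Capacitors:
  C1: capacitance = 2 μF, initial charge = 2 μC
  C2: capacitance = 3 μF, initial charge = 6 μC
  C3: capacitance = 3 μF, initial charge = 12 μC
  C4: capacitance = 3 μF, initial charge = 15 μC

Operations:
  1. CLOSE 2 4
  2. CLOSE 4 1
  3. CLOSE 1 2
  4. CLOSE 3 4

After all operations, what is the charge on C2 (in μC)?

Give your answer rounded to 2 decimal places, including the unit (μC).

Answer: 9.30 μC

Derivation:
Initial: C1(2μF, Q=2μC, V=1.00V), C2(3μF, Q=6μC, V=2.00V), C3(3μF, Q=12μC, V=4.00V), C4(3μF, Q=15μC, V=5.00V)
Op 1: CLOSE 2-4: Q_total=21.00, C_total=6.00, V=3.50; Q2=10.50, Q4=10.50; dissipated=6.750
Op 2: CLOSE 4-1: Q_total=12.50, C_total=5.00, V=2.50; Q4=7.50, Q1=5.00; dissipated=3.750
Op 3: CLOSE 1-2: Q_total=15.50, C_total=5.00, V=3.10; Q1=6.20, Q2=9.30; dissipated=0.600
Op 4: CLOSE 3-4: Q_total=19.50, C_total=6.00, V=3.25; Q3=9.75, Q4=9.75; dissipated=1.688
Final charges: Q1=6.20, Q2=9.30, Q3=9.75, Q4=9.75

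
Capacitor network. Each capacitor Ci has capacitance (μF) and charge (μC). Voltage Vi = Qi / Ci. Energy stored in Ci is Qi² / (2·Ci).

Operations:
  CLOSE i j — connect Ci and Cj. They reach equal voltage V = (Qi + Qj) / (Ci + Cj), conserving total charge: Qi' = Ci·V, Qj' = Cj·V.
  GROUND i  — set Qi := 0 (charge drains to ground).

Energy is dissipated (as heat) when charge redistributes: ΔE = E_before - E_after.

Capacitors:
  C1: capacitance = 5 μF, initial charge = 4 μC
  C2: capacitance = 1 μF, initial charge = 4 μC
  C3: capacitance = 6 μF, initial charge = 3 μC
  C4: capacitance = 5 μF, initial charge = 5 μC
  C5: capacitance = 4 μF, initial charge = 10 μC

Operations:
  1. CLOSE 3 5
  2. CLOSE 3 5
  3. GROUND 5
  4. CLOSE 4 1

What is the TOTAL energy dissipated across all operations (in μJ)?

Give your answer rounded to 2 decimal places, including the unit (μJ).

Answer: 8.23 μJ

Derivation:
Initial: C1(5μF, Q=4μC, V=0.80V), C2(1μF, Q=4μC, V=4.00V), C3(6μF, Q=3μC, V=0.50V), C4(5μF, Q=5μC, V=1.00V), C5(4μF, Q=10μC, V=2.50V)
Op 1: CLOSE 3-5: Q_total=13.00, C_total=10.00, V=1.30; Q3=7.80, Q5=5.20; dissipated=4.800
Op 2: CLOSE 3-5: Q_total=13.00, C_total=10.00, V=1.30; Q3=7.80, Q5=5.20; dissipated=0.000
Op 3: GROUND 5: Q5=0; energy lost=3.380
Op 4: CLOSE 4-1: Q_total=9.00, C_total=10.00, V=0.90; Q4=4.50, Q1=4.50; dissipated=0.050
Total dissipated: 8.230 μJ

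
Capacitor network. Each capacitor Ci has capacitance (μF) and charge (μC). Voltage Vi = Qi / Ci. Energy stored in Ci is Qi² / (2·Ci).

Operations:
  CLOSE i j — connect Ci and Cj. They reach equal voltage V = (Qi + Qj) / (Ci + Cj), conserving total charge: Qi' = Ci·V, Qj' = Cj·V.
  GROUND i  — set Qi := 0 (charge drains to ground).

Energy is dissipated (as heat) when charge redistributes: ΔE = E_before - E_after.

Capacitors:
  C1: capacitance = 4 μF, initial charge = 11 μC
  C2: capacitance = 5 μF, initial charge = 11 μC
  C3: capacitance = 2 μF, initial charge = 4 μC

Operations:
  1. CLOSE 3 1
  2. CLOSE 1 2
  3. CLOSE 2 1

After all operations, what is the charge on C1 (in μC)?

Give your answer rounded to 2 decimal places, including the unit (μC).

Initial: C1(4μF, Q=11μC, V=2.75V), C2(5μF, Q=11μC, V=2.20V), C3(2μF, Q=4μC, V=2.00V)
Op 1: CLOSE 3-1: Q_total=15.00, C_total=6.00, V=2.50; Q3=5.00, Q1=10.00; dissipated=0.375
Op 2: CLOSE 1-2: Q_total=21.00, C_total=9.00, V=2.33; Q1=9.33, Q2=11.67; dissipated=0.100
Op 3: CLOSE 2-1: Q_total=21.00, C_total=9.00, V=2.33; Q2=11.67, Q1=9.33; dissipated=0.000
Final charges: Q1=9.33, Q2=11.67, Q3=5.00

Answer: 9.33 μC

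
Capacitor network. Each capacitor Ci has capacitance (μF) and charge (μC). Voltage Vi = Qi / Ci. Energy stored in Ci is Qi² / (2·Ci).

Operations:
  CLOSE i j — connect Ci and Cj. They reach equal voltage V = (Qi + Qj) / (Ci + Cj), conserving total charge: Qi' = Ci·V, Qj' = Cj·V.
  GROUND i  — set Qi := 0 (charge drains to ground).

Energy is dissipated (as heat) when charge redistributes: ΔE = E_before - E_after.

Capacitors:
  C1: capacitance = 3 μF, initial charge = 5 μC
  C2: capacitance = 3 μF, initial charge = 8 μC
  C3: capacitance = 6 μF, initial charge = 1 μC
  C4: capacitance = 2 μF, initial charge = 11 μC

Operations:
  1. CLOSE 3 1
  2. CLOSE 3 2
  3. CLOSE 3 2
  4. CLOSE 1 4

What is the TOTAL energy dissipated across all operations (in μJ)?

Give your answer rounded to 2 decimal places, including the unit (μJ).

Initial: C1(3μF, Q=5μC, V=1.67V), C2(3μF, Q=8μC, V=2.67V), C3(6μF, Q=1μC, V=0.17V), C4(2μF, Q=11μC, V=5.50V)
Op 1: CLOSE 3-1: Q_total=6.00, C_total=9.00, V=0.67; Q3=4.00, Q1=2.00; dissipated=2.250
Op 2: CLOSE 3-2: Q_total=12.00, C_total=9.00, V=1.33; Q3=8.00, Q2=4.00; dissipated=4.000
Op 3: CLOSE 3-2: Q_total=12.00, C_total=9.00, V=1.33; Q3=8.00, Q2=4.00; dissipated=0.000
Op 4: CLOSE 1-4: Q_total=13.00, C_total=5.00, V=2.60; Q1=7.80, Q4=5.20; dissipated=14.017
Total dissipated: 20.267 μJ

Answer: 20.27 μJ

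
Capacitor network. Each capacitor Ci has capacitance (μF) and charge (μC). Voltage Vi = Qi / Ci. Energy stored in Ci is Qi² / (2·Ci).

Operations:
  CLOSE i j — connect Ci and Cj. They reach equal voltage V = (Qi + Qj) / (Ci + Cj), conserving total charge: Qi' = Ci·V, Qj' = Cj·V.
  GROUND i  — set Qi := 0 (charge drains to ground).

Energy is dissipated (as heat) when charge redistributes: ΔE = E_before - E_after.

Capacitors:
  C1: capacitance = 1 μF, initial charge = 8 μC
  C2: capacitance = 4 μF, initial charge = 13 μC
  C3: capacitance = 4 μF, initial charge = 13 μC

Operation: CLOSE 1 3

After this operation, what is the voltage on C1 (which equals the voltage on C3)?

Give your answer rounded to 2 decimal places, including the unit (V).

Initial: C1(1μF, Q=8μC, V=8.00V), C2(4μF, Q=13μC, V=3.25V), C3(4μF, Q=13μC, V=3.25V)
Op 1: CLOSE 1-3: Q_total=21.00, C_total=5.00, V=4.20; Q1=4.20, Q3=16.80; dissipated=9.025

Answer: 4.20 V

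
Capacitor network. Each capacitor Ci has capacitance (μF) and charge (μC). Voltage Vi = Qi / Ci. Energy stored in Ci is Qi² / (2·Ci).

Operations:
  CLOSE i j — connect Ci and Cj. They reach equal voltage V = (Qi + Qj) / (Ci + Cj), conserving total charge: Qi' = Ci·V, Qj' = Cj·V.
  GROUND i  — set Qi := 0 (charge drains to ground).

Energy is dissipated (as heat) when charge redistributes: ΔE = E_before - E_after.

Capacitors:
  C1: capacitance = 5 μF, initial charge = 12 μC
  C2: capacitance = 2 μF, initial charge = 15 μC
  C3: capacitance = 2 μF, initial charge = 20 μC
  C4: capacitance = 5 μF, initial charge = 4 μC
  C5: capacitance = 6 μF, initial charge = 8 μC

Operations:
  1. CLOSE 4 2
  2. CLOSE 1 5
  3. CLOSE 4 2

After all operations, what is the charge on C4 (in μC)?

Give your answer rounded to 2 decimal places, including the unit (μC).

Answer: 13.57 μC

Derivation:
Initial: C1(5μF, Q=12μC, V=2.40V), C2(2μF, Q=15μC, V=7.50V), C3(2μF, Q=20μC, V=10.00V), C4(5μF, Q=4μC, V=0.80V), C5(6μF, Q=8μC, V=1.33V)
Op 1: CLOSE 4-2: Q_total=19.00, C_total=7.00, V=2.71; Q4=13.57, Q2=5.43; dissipated=32.064
Op 2: CLOSE 1-5: Q_total=20.00, C_total=11.00, V=1.82; Q1=9.09, Q5=10.91; dissipated=1.552
Op 3: CLOSE 4-2: Q_total=19.00, C_total=7.00, V=2.71; Q4=13.57, Q2=5.43; dissipated=0.000
Final charges: Q1=9.09, Q2=5.43, Q3=20.00, Q4=13.57, Q5=10.91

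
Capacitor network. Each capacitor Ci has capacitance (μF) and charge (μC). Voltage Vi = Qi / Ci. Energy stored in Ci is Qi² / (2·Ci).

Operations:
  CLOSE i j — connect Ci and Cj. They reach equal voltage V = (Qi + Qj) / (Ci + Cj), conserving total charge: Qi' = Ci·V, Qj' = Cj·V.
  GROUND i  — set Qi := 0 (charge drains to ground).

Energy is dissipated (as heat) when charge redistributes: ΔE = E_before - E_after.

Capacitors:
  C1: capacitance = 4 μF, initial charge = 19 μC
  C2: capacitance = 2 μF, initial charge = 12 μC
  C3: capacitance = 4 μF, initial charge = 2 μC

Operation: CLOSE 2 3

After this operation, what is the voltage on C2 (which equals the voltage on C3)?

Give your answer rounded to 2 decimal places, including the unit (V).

Answer: 2.33 V

Derivation:
Initial: C1(4μF, Q=19μC, V=4.75V), C2(2μF, Q=12μC, V=6.00V), C3(4μF, Q=2μC, V=0.50V)
Op 1: CLOSE 2-3: Q_total=14.00, C_total=6.00, V=2.33; Q2=4.67, Q3=9.33; dissipated=20.167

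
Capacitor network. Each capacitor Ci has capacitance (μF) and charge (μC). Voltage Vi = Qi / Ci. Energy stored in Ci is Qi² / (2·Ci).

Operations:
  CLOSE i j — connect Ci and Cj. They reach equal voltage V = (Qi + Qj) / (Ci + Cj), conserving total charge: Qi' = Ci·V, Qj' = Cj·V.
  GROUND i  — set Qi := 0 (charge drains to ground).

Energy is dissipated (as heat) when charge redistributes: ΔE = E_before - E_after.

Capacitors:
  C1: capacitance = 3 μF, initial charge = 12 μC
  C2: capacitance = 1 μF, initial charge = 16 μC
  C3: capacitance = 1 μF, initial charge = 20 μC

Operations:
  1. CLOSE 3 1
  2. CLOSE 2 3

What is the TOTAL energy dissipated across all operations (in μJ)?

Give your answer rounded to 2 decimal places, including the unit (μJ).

Initial: C1(3μF, Q=12μC, V=4.00V), C2(1μF, Q=16μC, V=16.00V), C3(1μF, Q=20μC, V=20.00V)
Op 1: CLOSE 3-1: Q_total=32.00, C_total=4.00, V=8.00; Q3=8.00, Q1=24.00; dissipated=96.000
Op 2: CLOSE 2-3: Q_total=24.00, C_total=2.00, V=12.00; Q2=12.00, Q3=12.00; dissipated=16.000
Total dissipated: 112.000 μJ

Answer: 112.00 μJ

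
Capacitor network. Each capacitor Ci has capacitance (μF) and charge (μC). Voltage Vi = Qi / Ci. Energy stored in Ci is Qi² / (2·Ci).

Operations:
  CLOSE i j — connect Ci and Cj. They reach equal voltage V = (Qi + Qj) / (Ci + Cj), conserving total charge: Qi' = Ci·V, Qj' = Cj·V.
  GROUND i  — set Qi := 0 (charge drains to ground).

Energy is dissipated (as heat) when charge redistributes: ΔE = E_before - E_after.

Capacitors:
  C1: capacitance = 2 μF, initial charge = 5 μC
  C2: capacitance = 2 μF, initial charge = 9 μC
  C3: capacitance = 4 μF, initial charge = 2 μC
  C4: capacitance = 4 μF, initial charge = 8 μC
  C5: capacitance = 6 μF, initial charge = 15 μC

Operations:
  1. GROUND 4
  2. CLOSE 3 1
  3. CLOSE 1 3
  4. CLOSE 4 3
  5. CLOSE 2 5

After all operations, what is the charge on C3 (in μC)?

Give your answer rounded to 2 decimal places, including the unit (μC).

Initial: C1(2μF, Q=5μC, V=2.50V), C2(2μF, Q=9μC, V=4.50V), C3(4μF, Q=2μC, V=0.50V), C4(4μF, Q=8μC, V=2.00V), C5(6μF, Q=15μC, V=2.50V)
Op 1: GROUND 4: Q4=0; energy lost=8.000
Op 2: CLOSE 3-1: Q_total=7.00, C_total=6.00, V=1.17; Q3=4.67, Q1=2.33; dissipated=2.667
Op 3: CLOSE 1-3: Q_total=7.00, C_total=6.00, V=1.17; Q1=2.33, Q3=4.67; dissipated=0.000
Op 4: CLOSE 4-3: Q_total=4.67, C_total=8.00, V=0.58; Q4=2.33, Q3=2.33; dissipated=1.361
Op 5: CLOSE 2-5: Q_total=24.00, C_total=8.00, V=3.00; Q2=6.00, Q5=18.00; dissipated=3.000
Final charges: Q1=2.33, Q2=6.00, Q3=2.33, Q4=2.33, Q5=18.00

Answer: 2.33 μC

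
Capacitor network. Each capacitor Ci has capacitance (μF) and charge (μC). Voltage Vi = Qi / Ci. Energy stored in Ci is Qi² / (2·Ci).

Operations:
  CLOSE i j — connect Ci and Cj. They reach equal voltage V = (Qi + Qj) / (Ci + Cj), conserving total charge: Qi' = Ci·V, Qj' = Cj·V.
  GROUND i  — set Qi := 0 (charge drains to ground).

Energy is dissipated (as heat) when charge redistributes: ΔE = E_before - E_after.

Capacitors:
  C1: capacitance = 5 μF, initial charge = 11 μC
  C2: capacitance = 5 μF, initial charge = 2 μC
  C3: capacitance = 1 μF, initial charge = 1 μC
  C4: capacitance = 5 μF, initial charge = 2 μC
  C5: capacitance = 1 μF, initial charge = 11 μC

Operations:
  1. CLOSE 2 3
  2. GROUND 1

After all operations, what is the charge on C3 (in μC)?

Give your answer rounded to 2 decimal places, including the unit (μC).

Initial: C1(5μF, Q=11μC, V=2.20V), C2(5μF, Q=2μC, V=0.40V), C3(1μF, Q=1μC, V=1.00V), C4(5μF, Q=2μC, V=0.40V), C5(1μF, Q=11μC, V=11.00V)
Op 1: CLOSE 2-3: Q_total=3.00, C_total=6.00, V=0.50; Q2=2.50, Q3=0.50; dissipated=0.150
Op 2: GROUND 1: Q1=0; energy lost=12.100
Final charges: Q1=0.00, Q2=2.50, Q3=0.50, Q4=2.00, Q5=11.00

Answer: 0.50 μC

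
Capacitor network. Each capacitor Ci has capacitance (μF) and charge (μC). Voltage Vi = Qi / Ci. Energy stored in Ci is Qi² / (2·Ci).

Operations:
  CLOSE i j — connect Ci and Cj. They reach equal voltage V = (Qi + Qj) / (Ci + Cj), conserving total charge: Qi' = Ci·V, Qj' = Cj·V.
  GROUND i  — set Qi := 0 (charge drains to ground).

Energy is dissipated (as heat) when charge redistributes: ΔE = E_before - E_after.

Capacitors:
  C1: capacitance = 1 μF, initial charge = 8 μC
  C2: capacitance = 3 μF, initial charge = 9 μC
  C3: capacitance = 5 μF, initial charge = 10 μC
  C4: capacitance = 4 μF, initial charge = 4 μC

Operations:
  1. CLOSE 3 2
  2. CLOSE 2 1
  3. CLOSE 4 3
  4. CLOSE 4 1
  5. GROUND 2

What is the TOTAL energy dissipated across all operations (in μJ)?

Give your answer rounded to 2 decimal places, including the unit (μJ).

Answer: 37.98 μJ

Derivation:
Initial: C1(1μF, Q=8μC, V=8.00V), C2(3μF, Q=9μC, V=3.00V), C3(5μF, Q=10μC, V=2.00V), C4(4μF, Q=4μC, V=1.00V)
Op 1: CLOSE 3-2: Q_total=19.00, C_total=8.00, V=2.38; Q3=11.88, Q2=7.12; dissipated=0.938
Op 2: CLOSE 2-1: Q_total=15.12, C_total=4.00, V=3.78; Q2=11.34, Q1=3.78; dissipated=11.865
Op 3: CLOSE 4-3: Q_total=15.88, C_total=9.00, V=1.76; Q4=7.06, Q3=8.82; dissipated=2.101
Op 4: CLOSE 4-1: Q_total=10.84, C_total=5.00, V=2.17; Q4=8.67, Q1=2.17; dissipated=1.628
Op 5: GROUND 2: Q2=0; energy lost=21.447
Total dissipated: 37.978 μJ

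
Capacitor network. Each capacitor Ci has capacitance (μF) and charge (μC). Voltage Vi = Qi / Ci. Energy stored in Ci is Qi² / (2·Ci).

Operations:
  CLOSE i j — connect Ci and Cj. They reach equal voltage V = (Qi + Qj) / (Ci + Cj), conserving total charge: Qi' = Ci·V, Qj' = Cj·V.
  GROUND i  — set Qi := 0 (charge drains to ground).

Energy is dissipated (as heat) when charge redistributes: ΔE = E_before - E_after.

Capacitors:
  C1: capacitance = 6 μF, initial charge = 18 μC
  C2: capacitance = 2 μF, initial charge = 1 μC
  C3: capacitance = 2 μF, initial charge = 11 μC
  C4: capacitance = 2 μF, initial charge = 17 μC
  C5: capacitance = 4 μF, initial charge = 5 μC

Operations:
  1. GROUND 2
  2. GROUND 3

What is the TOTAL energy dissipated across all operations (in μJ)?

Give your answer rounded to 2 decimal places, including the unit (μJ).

Initial: C1(6μF, Q=18μC, V=3.00V), C2(2μF, Q=1μC, V=0.50V), C3(2μF, Q=11μC, V=5.50V), C4(2μF, Q=17μC, V=8.50V), C5(4μF, Q=5μC, V=1.25V)
Op 1: GROUND 2: Q2=0; energy lost=0.250
Op 2: GROUND 3: Q3=0; energy lost=30.250
Total dissipated: 30.500 μJ

Answer: 30.50 μJ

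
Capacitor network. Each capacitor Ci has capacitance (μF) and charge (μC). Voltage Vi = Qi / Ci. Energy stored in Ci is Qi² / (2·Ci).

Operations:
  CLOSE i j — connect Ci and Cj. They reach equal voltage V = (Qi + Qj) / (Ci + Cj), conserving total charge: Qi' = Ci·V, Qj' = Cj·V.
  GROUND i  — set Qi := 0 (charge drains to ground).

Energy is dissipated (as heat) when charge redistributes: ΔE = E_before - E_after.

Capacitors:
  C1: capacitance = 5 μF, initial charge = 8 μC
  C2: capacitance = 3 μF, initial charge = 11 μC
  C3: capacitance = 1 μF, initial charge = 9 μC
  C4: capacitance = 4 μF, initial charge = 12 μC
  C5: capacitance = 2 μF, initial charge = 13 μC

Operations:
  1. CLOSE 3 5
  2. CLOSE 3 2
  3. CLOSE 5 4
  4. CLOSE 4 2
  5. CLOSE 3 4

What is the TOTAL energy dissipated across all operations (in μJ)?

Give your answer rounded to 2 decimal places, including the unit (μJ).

Initial: C1(5μF, Q=8μC, V=1.60V), C2(3μF, Q=11μC, V=3.67V), C3(1μF, Q=9μC, V=9.00V), C4(4μF, Q=12μC, V=3.00V), C5(2μF, Q=13μC, V=6.50V)
Op 1: CLOSE 3-5: Q_total=22.00, C_total=3.00, V=7.33; Q3=7.33, Q5=14.67; dissipated=2.083
Op 2: CLOSE 3-2: Q_total=18.33, C_total=4.00, V=4.58; Q3=4.58, Q2=13.75; dissipated=5.042
Op 3: CLOSE 5-4: Q_total=26.67, C_total=6.00, V=4.44; Q5=8.89, Q4=17.78; dissipated=12.519
Op 4: CLOSE 4-2: Q_total=31.53, C_total=7.00, V=4.50; Q4=18.02, Q2=13.51; dissipated=0.017
Op 5: CLOSE 3-4: Q_total=22.60, C_total=5.00, V=4.52; Q3=4.52, Q4=18.08; dissipated=0.003
Total dissipated: 19.663 μJ

Answer: 19.66 μJ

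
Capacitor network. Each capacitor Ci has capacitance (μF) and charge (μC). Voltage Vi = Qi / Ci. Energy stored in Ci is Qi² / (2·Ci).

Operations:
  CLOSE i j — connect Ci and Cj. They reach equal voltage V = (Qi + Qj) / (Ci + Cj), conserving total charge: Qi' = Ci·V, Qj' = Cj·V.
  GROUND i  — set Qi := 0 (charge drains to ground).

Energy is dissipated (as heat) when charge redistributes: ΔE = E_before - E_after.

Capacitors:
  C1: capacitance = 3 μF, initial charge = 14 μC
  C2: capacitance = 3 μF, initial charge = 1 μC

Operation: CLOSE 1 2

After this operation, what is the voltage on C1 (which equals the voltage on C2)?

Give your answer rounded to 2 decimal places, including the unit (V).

Answer: 2.50 V

Derivation:
Initial: C1(3μF, Q=14μC, V=4.67V), C2(3μF, Q=1μC, V=0.33V)
Op 1: CLOSE 1-2: Q_total=15.00, C_total=6.00, V=2.50; Q1=7.50, Q2=7.50; dissipated=14.083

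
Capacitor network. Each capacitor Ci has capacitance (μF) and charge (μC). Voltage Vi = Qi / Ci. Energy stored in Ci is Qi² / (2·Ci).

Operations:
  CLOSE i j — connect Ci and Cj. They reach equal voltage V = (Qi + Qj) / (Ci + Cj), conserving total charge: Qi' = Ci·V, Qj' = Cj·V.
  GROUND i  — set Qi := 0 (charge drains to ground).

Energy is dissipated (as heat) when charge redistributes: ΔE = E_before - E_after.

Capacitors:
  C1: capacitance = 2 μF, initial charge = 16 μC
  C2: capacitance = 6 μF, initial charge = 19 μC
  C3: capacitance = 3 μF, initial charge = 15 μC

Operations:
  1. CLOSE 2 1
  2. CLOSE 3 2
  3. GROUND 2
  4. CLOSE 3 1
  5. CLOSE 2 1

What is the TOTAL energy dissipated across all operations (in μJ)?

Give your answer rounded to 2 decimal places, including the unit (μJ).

Answer: 96.15 μJ

Derivation:
Initial: C1(2μF, Q=16μC, V=8.00V), C2(6μF, Q=19μC, V=3.17V), C3(3μF, Q=15μC, V=5.00V)
Op 1: CLOSE 2-1: Q_total=35.00, C_total=8.00, V=4.38; Q2=26.25, Q1=8.75; dissipated=17.521
Op 2: CLOSE 3-2: Q_total=41.25, C_total=9.00, V=4.58; Q3=13.75, Q2=27.50; dissipated=0.391
Op 3: GROUND 2: Q2=0; energy lost=63.021
Op 4: CLOSE 3-1: Q_total=22.50, C_total=5.00, V=4.50; Q3=13.50, Q1=9.00; dissipated=0.026
Op 5: CLOSE 2-1: Q_total=9.00, C_total=8.00, V=1.12; Q2=6.75, Q1=2.25; dissipated=15.188
Total dissipated: 96.146 μJ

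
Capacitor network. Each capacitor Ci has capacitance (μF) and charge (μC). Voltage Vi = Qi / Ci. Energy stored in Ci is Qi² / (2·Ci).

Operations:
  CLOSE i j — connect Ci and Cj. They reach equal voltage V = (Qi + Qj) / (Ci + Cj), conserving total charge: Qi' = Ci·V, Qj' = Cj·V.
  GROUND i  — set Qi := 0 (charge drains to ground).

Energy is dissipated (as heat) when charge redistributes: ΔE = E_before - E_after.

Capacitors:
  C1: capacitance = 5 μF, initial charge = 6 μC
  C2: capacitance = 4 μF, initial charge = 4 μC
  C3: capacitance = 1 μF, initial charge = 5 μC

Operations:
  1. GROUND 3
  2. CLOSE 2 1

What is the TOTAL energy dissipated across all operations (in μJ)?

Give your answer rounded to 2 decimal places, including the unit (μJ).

Answer: 12.54 μJ

Derivation:
Initial: C1(5μF, Q=6μC, V=1.20V), C2(4μF, Q=4μC, V=1.00V), C3(1μF, Q=5μC, V=5.00V)
Op 1: GROUND 3: Q3=0; energy lost=12.500
Op 2: CLOSE 2-1: Q_total=10.00, C_total=9.00, V=1.11; Q2=4.44, Q1=5.56; dissipated=0.044
Total dissipated: 12.544 μJ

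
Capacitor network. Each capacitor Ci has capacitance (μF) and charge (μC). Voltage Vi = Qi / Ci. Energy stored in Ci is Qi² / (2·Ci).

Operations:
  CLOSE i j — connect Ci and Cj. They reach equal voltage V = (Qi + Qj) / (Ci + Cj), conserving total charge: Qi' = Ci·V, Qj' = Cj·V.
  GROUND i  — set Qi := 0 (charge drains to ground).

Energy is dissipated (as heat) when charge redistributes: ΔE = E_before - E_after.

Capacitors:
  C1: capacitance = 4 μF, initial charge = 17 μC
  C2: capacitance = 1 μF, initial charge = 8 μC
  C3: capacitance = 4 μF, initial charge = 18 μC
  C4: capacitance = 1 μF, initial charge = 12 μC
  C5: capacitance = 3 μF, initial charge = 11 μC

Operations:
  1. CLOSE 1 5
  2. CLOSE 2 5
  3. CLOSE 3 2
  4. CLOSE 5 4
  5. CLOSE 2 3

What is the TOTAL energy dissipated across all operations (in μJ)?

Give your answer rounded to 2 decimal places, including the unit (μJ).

Initial: C1(4μF, Q=17μC, V=4.25V), C2(1μF, Q=8μC, V=8.00V), C3(4μF, Q=18μC, V=4.50V), C4(1μF, Q=12μC, V=12.00V), C5(3μF, Q=11μC, V=3.67V)
Op 1: CLOSE 1-5: Q_total=28.00, C_total=7.00, V=4.00; Q1=16.00, Q5=12.00; dissipated=0.292
Op 2: CLOSE 2-5: Q_total=20.00, C_total=4.00, V=5.00; Q2=5.00, Q5=15.00; dissipated=6.000
Op 3: CLOSE 3-2: Q_total=23.00, C_total=5.00, V=4.60; Q3=18.40, Q2=4.60; dissipated=0.100
Op 4: CLOSE 5-4: Q_total=27.00, C_total=4.00, V=6.75; Q5=20.25, Q4=6.75; dissipated=18.375
Op 5: CLOSE 2-3: Q_total=23.00, C_total=5.00, V=4.60; Q2=4.60, Q3=18.40; dissipated=0.000
Total dissipated: 24.767 μJ

Answer: 24.77 μJ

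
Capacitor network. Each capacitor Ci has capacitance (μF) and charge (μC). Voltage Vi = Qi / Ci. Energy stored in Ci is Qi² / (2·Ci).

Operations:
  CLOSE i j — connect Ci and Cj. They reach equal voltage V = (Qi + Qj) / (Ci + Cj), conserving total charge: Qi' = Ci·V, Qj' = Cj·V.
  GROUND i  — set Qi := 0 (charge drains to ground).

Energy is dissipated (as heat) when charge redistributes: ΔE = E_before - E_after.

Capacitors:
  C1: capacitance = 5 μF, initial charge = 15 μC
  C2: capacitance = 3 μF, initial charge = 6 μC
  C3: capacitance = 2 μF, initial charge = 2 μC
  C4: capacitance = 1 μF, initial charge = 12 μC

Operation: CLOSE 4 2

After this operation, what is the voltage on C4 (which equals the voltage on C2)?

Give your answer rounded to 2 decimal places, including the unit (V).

Initial: C1(5μF, Q=15μC, V=3.00V), C2(3μF, Q=6μC, V=2.00V), C3(2μF, Q=2μC, V=1.00V), C4(1μF, Q=12μC, V=12.00V)
Op 1: CLOSE 4-2: Q_total=18.00, C_total=4.00, V=4.50; Q4=4.50, Q2=13.50; dissipated=37.500

Answer: 4.50 V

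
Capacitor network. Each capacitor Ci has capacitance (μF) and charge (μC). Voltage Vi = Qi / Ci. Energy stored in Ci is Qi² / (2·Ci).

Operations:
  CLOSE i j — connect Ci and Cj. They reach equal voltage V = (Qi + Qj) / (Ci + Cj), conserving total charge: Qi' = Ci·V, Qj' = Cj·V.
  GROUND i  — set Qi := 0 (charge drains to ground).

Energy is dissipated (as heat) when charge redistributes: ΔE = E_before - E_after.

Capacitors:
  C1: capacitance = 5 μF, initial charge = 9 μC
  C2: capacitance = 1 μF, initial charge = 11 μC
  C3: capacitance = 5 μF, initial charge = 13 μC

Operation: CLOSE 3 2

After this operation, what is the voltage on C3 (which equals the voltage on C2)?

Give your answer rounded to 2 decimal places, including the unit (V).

Answer: 4.00 V

Derivation:
Initial: C1(5μF, Q=9μC, V=1.80V), C2(1μF, Q=11μC, V=11.00V), C3(5μF, Q=13μC, V=2.60V)
Op 1: CLOSE 3-2: Q_total=24.00, C_total=6.00, V=4.00; Q3=20.00, Q2=4.00; dissipated=29.400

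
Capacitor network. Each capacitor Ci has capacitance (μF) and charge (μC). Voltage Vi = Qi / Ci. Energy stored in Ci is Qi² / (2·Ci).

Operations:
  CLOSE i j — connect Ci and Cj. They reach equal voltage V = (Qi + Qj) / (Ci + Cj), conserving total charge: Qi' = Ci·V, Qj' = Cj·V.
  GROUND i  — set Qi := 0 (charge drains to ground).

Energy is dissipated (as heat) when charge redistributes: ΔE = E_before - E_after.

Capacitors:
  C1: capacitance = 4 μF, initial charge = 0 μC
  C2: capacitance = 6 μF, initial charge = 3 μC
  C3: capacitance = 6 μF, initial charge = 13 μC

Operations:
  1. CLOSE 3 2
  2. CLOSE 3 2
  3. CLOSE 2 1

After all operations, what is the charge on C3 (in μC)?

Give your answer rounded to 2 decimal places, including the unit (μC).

Answer: 8.00 μC

Derivation:
Initial: C1(4μF, Q=0μC, V=0.00V), C2(6μF, Q=3μC, V=0.50V), C3(6μF, Q=13μC, V=2.17V)
Op 1: CLOSE 3-2: Q_total=16.00, C_total=12.00, V=1.33; Q3=8.00, Q2=8.00; dissipated=4.167
Op 2: CLOSE 3-2: Q_total=16.00, C_total=12.00, V=1.33; Q3=8.00, Q2=8.00; dissipated=0.000
Op 3: CLOSE 2-1: Q_total=8.00, C_total=10.00, V=0.80; Q2=4.80, Q1=3.20; dissipated=2.133
Final charges: Q1=3.20, Q2=4.80, Q3=8.00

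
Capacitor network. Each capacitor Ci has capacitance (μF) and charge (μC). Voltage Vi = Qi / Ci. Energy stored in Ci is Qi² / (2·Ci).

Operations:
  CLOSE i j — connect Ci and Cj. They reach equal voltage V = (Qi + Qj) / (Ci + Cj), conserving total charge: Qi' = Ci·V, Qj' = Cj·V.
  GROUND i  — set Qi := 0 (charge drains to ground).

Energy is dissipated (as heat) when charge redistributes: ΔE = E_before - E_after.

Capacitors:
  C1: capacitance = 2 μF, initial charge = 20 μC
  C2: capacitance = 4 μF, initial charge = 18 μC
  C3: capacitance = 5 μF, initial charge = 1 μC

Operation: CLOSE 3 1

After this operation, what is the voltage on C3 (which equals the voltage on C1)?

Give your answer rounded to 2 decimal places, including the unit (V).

Answer: 3.00 V

Derivation:
Initial: C1(2μF, Q=20μC, V=10.00V), C2(4μF, Q=18μC, V=4.50V), C3(5μF, Q=1μC, V=0.20V)
Op 1: CLOSE 3-1: Q_total=21.00, C_total=7.00, V=3.00; Q3=15.00, Q1=6.00; dissipated=68.600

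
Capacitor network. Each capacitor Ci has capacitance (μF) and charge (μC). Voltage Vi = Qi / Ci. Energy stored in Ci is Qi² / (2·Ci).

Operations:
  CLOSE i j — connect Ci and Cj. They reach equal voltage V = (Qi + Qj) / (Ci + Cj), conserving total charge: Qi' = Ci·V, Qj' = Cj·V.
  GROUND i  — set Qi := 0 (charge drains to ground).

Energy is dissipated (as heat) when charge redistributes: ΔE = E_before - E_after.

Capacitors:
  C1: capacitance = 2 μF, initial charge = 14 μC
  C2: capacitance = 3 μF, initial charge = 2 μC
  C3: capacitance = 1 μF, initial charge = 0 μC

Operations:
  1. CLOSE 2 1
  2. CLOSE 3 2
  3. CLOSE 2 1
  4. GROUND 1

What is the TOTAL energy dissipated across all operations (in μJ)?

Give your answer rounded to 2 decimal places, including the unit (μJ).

Initial: C1(2μF, Q=14μC, V=7.00V), C2(3μF, Q=2μC, V=0.67V), C3(1μF, Q=0μC, V=0.00V)
Op 1: CLOSE 2-1: Q_total=16.00, C_total=5.00, V=3.20; Q2=9.60, Q1=6.40; dissipated=24.067
Op 2: CLOSE 3-2: Q_total=9.60, C_total=4.00, V=2.40; Q3=2.40, Q2=7.20; dissipated=3.840
Op 3: CLOSE 2-1: Q_total=13.60, C_total=5.00, V=2.72; Q2=8.16, Q1=5.44; dissipated=0.384
Op 4: GROUND 1: Q1=0; energy lost=7.398
Total dissipated: 35.689 μJ

Answer: 35.69 μJ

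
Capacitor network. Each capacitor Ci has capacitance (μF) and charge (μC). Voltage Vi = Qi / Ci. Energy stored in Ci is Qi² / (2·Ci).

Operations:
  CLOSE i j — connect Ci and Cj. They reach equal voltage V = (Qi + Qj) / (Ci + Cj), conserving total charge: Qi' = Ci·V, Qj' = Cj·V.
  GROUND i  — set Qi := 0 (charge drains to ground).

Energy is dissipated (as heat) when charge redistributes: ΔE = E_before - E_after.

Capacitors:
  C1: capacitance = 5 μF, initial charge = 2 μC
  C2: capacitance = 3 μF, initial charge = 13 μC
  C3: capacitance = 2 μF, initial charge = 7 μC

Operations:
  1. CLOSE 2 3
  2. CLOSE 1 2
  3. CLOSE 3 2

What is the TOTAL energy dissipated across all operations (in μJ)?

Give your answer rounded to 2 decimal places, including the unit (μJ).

Answer: 15.60 μJ

Derivation:
Initial: C1(5μF, Q=2μC, V=0.40V), C2(3μF, Q=13μC, V=4.33V), C3(2μF, Q=7μC, V=3.50V)
Op 1: CLOSE 2-3: Q_total=20.00, C_total=5.00, V=4.00; Q2=12.00, Q3=8.00; dissipated=0.417
Op 2: CLOSE 1-2: Q_total=14.00, C_total=8.00, V=1.75; Q1=8.75, Q2=5.25; dissipated=12.150
Op 3: CLOSE 3-2: Q_total=13.25, C_total=5.00, V=2.65; Q3=5.30, Q2=7.95; dissipated=3.038
Total dissipated: 15.604 μJ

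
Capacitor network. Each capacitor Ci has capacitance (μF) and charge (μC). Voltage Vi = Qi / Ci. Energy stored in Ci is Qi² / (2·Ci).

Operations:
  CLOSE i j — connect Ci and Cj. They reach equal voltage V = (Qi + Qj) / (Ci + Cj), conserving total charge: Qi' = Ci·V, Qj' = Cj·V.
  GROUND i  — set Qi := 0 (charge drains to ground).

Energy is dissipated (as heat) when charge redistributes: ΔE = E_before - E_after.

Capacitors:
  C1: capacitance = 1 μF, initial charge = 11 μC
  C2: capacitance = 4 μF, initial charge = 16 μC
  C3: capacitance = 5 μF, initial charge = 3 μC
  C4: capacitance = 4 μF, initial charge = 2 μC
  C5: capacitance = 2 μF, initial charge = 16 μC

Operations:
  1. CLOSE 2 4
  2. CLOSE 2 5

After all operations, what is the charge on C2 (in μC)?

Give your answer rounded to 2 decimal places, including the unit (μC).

Initial: C1(1μF, Q=11μC, V=11.00V), C2(4μF, Q=16μC, V=4.00V), C3(5μF, Q=3μC, V=0.60V), C4(4μF, Q=2μC, V=0.50V), C5(2μF, Q=16μC, V=8.00V)
Op 1: CLOSE 2-4: Q_total=18.00, C_total=8.00, V=2.25; Q2=9.00, Q4=9.00; dissipated=12.250
Op 2: CLOSE 2-5: Q_total=25.00, C_total=6.00, V=4.17; Q2=16.67, Q5=8.33; dissipated=22.042
Final charges: Q1=11.00, Q2=16.67, Q3=3.00, Q4=9.00, Q5=8.33

Answer: 16.67 μC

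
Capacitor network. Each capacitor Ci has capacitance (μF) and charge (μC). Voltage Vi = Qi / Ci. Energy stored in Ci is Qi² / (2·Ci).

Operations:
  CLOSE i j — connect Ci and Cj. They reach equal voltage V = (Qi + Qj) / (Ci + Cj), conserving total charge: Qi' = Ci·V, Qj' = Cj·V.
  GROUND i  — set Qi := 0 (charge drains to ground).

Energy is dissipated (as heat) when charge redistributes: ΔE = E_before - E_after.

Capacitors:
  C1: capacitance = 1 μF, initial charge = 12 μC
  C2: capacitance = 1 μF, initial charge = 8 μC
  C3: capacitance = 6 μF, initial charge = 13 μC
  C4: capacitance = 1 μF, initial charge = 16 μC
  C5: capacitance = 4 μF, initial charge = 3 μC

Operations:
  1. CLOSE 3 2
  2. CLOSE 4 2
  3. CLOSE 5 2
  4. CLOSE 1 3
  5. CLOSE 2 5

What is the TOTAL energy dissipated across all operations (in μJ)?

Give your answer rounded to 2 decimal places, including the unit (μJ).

Answer: 122.17 μJ

Derivation:
Initial: C1(1μF, Q=12μC, V=12.00V), C2(1μF, Q=8μC, V=8.00V), C3(6μF, Q=13μC, V=2.17V), C4(1μF, Q=16μC, V=16.00V), C5(4μF, Q=3μC, V=0.75V)
Op 1: CLOSE 3-2: Q_total=21.00, C_total=7.00, V=3.00; Q3=18.00, Q2=3.00; dissipated=14.583
Op 2: CLOSE 4-2: Q_total=19.00, C_total=2.00, V=9.50; Q4=9.50, Q2=9.50; dissipated=42.250
Op 3: CLOSE 5-2: Q_total=12.50, C_total=5.00, V=2.50; Q5=10.00, Q2=2.50; dissipated=30.625
Op 4: CLOSE 1-3: Q_total=30.00, C_total=7.00, V=4.29; Q1=4.29, Q3=25.71; dissipated=34.714
Op 5: CLOSE 2-5: Q_total=12.50, C_total=5.00, V=2.50; Q2=2.50, Q5=10.00; dissipated=0.000
Total dissipated: 122.173 μJ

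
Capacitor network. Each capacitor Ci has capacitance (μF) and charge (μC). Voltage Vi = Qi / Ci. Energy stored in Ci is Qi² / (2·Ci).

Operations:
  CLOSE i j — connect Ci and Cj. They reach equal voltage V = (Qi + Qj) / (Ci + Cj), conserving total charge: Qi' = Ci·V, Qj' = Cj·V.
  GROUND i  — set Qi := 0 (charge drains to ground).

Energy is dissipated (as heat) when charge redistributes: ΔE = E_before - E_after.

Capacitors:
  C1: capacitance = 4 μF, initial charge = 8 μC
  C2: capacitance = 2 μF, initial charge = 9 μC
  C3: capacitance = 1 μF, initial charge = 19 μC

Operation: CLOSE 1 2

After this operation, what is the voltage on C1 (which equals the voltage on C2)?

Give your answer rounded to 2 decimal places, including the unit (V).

Initial: C1(4μF, Q=8μC, V=2.00V), C2(2μF, Q=9μC, V=4.50V), C3(1μF, Q=19μC, V=19.00V)
Op 1: CLOSE 1-2: Q_total=17.00, C_total=6.00, V=2.83; Q1=11.33, Q2=5.67; dissipated=4.167

Answer: 2.83 V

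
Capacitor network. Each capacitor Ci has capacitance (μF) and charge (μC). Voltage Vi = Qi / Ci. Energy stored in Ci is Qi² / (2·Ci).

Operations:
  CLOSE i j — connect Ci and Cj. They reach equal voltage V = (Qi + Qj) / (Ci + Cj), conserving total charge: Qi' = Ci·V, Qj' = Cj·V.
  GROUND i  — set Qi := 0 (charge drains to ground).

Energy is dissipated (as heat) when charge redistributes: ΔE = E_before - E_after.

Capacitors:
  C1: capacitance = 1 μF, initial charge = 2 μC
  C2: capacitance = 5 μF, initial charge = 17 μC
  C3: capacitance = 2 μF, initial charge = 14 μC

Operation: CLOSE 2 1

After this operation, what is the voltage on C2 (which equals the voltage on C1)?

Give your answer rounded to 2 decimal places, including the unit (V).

Answer: 3.17 V

Derivation:
Initial: C1(1μF, Q=2μC, V=2.00V), C2(5μF, Q=17μC, V=3.40V), C3(2μF, Q=14μC, V=7.00V)
Op 1: CLOSE 2-1: Q_total=19.00, C_total=6.00, V=3.17; Q2=15.83, Q1=3.17; dissipated=0.817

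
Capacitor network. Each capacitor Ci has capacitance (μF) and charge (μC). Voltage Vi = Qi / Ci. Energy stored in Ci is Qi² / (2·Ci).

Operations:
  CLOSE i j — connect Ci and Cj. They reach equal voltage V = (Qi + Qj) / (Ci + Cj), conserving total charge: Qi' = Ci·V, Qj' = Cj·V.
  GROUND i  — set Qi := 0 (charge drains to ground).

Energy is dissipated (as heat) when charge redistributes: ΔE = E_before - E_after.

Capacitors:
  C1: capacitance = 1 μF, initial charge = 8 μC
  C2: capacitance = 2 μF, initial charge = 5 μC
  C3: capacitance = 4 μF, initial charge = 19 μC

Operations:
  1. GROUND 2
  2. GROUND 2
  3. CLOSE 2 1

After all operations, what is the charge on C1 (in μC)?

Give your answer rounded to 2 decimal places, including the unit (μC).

Initial: C1(1μF, Q=8μC, V=8.00V), C2(2μF, Q=5μC, V=2.50V), C3(4μF, Q=19μC, V=4.75V)
Op 1: GROUND 2: Q2=0; energy lost=6.250
Op 2: GROUND 2: Q2=0; energy lost=0.000
Op 3: CLOSE 2-1: Q_total=8.00, C_total=3.00, V=2.67; Q2=5.33, Q1=2.67; dissipated=21.333
Final charges: Q1=2.67, Q2=5.33, Q3=19.00

Answer: 2.67 μC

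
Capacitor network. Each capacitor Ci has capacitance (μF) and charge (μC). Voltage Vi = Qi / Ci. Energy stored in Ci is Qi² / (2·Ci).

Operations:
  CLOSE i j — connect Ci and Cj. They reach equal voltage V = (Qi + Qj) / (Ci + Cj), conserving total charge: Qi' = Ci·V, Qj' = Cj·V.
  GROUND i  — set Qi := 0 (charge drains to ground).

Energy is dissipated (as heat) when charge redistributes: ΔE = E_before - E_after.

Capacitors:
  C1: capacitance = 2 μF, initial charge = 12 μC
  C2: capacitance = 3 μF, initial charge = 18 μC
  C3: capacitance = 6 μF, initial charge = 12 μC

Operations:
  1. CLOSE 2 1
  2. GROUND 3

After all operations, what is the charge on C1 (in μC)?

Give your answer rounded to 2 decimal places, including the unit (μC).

Answer: 12.00 μC

Derivation:
Initial: C1(2μF, Q=12μC, V=6.00V), C2(3μF, Q=18μC, V=6.00V), C3(6μF, Q=12μC, V=2.00V)
Op 1: CLOSE 2-1: Q_total=30.00, C_total=5.00, V=6.00; Q2=18.00, Q1=12.00; dissipated=0.000
Op 2: GROUND 3: Q3=0; energy lost=12.000
Final charges: Q1=12.00, Q2=18.00, Q3=0.00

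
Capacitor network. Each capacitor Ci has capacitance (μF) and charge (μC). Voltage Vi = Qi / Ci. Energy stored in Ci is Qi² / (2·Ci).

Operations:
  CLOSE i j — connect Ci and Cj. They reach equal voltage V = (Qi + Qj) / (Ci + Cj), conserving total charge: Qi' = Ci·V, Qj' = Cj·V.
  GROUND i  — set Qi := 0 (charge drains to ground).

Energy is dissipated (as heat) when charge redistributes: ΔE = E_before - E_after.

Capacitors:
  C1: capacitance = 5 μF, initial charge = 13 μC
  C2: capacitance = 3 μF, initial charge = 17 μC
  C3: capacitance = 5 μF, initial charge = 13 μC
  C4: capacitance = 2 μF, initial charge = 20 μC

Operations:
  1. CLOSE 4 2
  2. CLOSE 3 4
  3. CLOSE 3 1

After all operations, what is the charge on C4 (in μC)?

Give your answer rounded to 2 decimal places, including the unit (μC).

Initial: C1(5μF, Q=13μC, V=2.60V), C2(3μF, Q=17μC, V=5.67V), C3(5μF, Q=13μC, V=2.60V), C4(2μF, Q=20μC, V=10.00V)
Op 1: CLOSE 4-2: Q_total=37.00, C_total=5.00, V=7.40; Q4=14.80, Q2=22.20; dissipated=11.267
Op 2: CLOSE 3-4: Q_total=27.80, C_total=7.00, V=3.97; Q3=19.86, Q4=7.94; dissipated=16.457
Op 3: CLOSE 3-1: Q_total=32.86, C_total=10.00, V=3.29; Q3=16.43, Q1=16.43; dissipated=2.351
Final charges: Q1=16.43, Q2=22.20, Q3=16.43, Q4=7.94

Answer: 7.94 μC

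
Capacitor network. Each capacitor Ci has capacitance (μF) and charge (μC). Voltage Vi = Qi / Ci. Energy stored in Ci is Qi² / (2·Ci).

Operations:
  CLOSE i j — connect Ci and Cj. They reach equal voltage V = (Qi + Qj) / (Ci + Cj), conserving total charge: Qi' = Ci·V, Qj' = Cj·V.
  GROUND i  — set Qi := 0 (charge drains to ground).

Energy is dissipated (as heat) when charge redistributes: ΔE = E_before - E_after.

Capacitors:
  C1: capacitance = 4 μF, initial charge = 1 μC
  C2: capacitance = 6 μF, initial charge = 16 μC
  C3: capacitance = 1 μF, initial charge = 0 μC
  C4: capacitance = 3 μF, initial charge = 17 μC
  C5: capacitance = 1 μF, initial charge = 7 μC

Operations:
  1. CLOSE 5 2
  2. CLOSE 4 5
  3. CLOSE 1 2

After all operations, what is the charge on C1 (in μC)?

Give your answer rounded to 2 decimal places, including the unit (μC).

Answer: 8.29 μC

Derivation:
Initial: C1(4μF, Q=1μC, V=0.25V), C2(6μF, Q=16μC, V=2.67V), C3(1μF, Q=0μC, V=0.00V), C4(3μF, Q=17μC, V=5.67V), C5(1μF, Q=7μC, V=7.00V)
Op 1: CLOSE 5-2: Q_total=23.00, C_total=7.00, V=3.29; Q5=3.29, Q2=19.71; dissipated=8.048
Op 2: CLOSE 4-5: Q_total=20.29, C_total=4.00, V=5.07; Q4=15.21, Q5=5.07; dissipated=2.126
Op 3: CLOSE 1-2: Q_total=20.71, C_total=10.00, V=2.07; Q1=8.29, Q2=12.43; dissipated=11.059
Final charges: Q1=8.29, Q2=12.43, Q3=0.00, Q4=15.21, Q5=5.07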